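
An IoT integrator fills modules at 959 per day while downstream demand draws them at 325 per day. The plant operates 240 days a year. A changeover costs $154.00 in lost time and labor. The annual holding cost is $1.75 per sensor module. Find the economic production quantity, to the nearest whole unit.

Q* ≈ 4,557 modules

Annual demand D = 325 × 240 = 78,000.
Production build-up factor (1 − d/p) = 1 − 325/959 = 0.6611.
Q* = √(2DS / (H(1 − d/p))) = √(2 × 78,000 × 154 / (1.75 × 0.6611)).
= √(24,024,000 / 1.1569) ≈ 4556.888.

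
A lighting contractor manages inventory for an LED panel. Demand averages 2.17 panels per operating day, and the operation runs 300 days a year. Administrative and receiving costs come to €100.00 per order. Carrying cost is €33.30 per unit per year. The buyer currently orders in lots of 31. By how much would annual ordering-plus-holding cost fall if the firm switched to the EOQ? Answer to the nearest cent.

Annual demand D = 2.17 × 300 = 651.
EOQ = √(2DS/H) = √(2 × 651 × 100 / 33.3) ≈ 62.53.
Cost at Q* = (D/Q*)S + (Q*/2)H = √(2DSH) ≈ €2,082.22.
Cost at Q = 31: (651/31)×100 + (31/2)×33.3 = €2,100.00 + €516.15 = €2,616.15.
Excess = €2,616.15 − €2,082.22 = €533.93.

Extra cost ≈ €533.93 per year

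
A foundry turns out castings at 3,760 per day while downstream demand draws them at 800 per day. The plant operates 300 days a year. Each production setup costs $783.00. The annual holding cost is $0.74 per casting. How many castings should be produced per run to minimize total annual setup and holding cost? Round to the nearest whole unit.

Annual demand D = 800 × 300 = 240,000.
Production build-up factor (1 − d/p) = 1 − 800/3,760 = 0.7872.
Q* = √(2DS / (H(1 − d/p))) = √(2 × 240,000 × 783 / (0.74 × 0.7872)).
= √(375,840,000 / 0.5826) ≈ 25399.999.

Q* ≈ 25,400 castings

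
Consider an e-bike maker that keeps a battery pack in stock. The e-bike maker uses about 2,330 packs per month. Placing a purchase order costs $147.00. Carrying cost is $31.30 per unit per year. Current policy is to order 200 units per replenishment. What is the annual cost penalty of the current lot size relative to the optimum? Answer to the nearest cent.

Annual demand D = 2,330 × 12 = 27,960.
EOQ = √(2DS/H) = √(2 × 27,960 × 147 / 31.3) ≈ 512.47.
Cost at Q* = (D/Q*)S + (Q*/2)H = √(2DSH) ≈ $16,040.37.
Cost at Q = 200: (27,960/200)×147 + (200/2)×31.3 = $20,550.60 + $3,130.00 = $23,680.60.
Excess = $23,680.60 − $16,040.37 = $7,640.23.

Extra cost ≈ $7,640.23 per year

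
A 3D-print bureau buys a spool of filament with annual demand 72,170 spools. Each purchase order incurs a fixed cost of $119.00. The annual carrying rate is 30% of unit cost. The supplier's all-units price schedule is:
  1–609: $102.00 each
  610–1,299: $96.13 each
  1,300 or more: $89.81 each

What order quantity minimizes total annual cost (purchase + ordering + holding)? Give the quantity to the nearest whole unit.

Holding cost per unit per year at price C is H = 0.30·C.
For each price level, check whether its EOQ is feasible; otherwise the best quantity at that price is the breakpoint.
Tier 1 ($102.00): EOQ = 749.2 exceeds tier's upper bound 609, so this tier is dominated.
EOQ at $96.13 = 771.8 (feasible in tier 2): TC = 72,170×$96.13 + (72,170/771.8)×119 + (771.8/2)×0.30×$96.13 = $6,959,958.60.
EOQ at $89.81 = 798.4 < 1300, so use break Q=1300: TC = 72,170×$89.81 + (72,170/1300.0)×119 + (1300.0/2)×0.30×$89.81 = $6,505,706.98.
Lowest total cost is $6,505,706.98 at Q = 1300.0.

Q* ≈ 1,300 spools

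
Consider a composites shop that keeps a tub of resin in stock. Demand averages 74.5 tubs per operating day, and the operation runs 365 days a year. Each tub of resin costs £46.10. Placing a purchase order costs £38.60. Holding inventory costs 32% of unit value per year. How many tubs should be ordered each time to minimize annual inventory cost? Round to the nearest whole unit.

Q* ≈ 377 tubs

Annual demand D = 74.5 × 365 = 27,192.5.
Holding cost H = 0.32 × £46.10 = £14.7520 per unit per year.
EOQ = √(2DS / H) = √(2 × 27,192.5 × 38.6 / 14.752).
= √(2,099,261 / 14.752) = √142,303.4843 ≈ 377.231.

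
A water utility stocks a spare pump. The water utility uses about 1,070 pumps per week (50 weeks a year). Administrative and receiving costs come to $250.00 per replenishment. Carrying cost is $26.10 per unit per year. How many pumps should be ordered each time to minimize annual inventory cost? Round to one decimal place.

Annual demand D = 1,070 × 50 = 53,500.
EOQ = √(2DS / H) = √(2 × 53,500 × 250 / 26.1).
= √(26,750,000 / 26.1) = √1,024,904.2146 ≈ 1012.376.

Q* ≈ 1,012.4 pumps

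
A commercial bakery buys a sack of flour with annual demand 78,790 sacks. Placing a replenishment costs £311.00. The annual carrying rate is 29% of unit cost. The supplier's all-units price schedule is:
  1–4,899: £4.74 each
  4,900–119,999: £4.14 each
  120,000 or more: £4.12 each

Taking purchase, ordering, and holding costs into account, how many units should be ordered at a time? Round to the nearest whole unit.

Q* ≈ 6,389 sacks

Holding cost per unit per year at price C is H = 0.29·C.
Candidates are each tier's EOQ (if it falls in that tier) and each price-break quantity.
Tier 1 (£4.74): EOQ = 5970.9 exceeds tier's upper bound 4899, so this tier is dominated.
EOQ at £4.14 = 6389.0 (feasible in tier 2): TC = 78,790×£4.14 + (78,790/6389.0)×311 + (6389.0/2)×0.29×£4.14 = £333,861.21.
EOQ at £4.12 = 6404.5 < 120000, so use break Q=120000: TC = 78,790×£4.12 + (78,790/120000.0)×311 + (120000.0/2)×0.29×£4.12 = £396,507.00.
Lowest total cost is £333,861.21 at Q = 6389.0.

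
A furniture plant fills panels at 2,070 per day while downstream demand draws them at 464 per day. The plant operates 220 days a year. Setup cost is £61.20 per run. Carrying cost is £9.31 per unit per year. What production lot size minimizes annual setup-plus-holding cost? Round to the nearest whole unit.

Annual demand D = 464 × 220 = 102,080.
Production build-up factor (1 − d/p) = 1 − 464/2,070 = 0.7758.
Q* = √(2DS / (H(1 − d/p))) = √(2 × 102,080 × 61.2 / (9.31 × 0.7758)).
= √(12,494,592 / 7.2231) ≈ 1315.221.

Q* ≈ 1,315 panels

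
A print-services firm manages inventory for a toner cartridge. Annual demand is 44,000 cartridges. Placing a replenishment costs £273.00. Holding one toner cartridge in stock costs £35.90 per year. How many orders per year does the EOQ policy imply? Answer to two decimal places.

EOQ = √(2DS/H) = √(2 × 44,000 × 273 / 35.9) ≈ 818.04.
Orders per year = D / Q* = 44,000 / 818.04 ≈ 53.787.

N ≈ 53.79 orders per year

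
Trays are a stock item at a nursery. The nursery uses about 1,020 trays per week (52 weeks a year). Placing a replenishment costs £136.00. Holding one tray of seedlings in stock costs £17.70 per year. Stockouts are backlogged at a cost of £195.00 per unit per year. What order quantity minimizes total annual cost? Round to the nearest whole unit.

Annual demand D = 1,020 × 52 = 53,040.
With planned backorders, Q* = √(2DS/H) · √((H+B)/B).
√(2DS/H) = √(2 × 53,040 × 136 / 17.7) = 902.817.
√((H+B)/B) = √((17.7+195)/195) = 1.0444.
Q* ≈ 942.901.

Q* ≈ 943 trays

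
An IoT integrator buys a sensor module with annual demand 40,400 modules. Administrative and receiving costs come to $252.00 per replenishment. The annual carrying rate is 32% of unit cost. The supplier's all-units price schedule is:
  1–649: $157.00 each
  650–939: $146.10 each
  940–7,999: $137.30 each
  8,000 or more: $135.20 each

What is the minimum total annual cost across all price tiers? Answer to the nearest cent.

TC* ≈ $5,578,400.56

Holding cost per unit per year at price C is H = 0.32·C.
Candidates are each tier's EOQ (if it falls in that tier) and each price-break quantity.
EOQ at $157.00 = 636.6 (feasible in tier 1): TC = 40,400×$157.00 + (40,400/636.6)×252 + (636.6/2)×0.32×$157.00 = $6,374,783.85.
EOQ at $146.10 = 659.9 (feasible in tier 2): TC = 40,400×$146.10 + (40,400/659.9)×252 + (659.9/2)×0.32×$146.10 = $5,933,293.61.
EOQ at $137.30 = 680.8 < 940, so use break Q=940: TC = 40,400×$137.30 + (40,400/940.0)×252 + (940.0/2)×0.32×$137.30 = $5,578,400.56.
EOQ at $135.20 = 686.0 < 8000, so use break Q=8000: TC = 40,400×$135.20 + (40,400/8000.0)×252 + (8000.0/2)×0.32×$135.20 = $5,636,408.60.
Lowest total cost among the candidates is at Q = 940.0.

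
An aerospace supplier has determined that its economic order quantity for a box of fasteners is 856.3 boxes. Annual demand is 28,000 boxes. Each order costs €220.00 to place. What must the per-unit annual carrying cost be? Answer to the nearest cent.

H ≈ €16.80

Invert the EOQ relation Q*² = 2DS/H.
From Q* = √(2DS/H): H = 2DS / Q*² = 2 × 28,000 × 220 / 856.3² = 16.8019.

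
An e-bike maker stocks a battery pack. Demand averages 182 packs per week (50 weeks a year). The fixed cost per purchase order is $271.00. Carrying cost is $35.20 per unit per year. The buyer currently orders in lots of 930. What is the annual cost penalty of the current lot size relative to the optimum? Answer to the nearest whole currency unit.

Annual demand D = 182 × 50 = 9,100.
EOQ = √(2DS/H) = √(2 × 9,100 × 271 / 35.2) ≈ 374.33.
Cost at Q* = (D/Q*)S + (Q*/2)H = √(2DSH) ≈ $13,176.25.
Cost at Q = 930: (9,100/930)×271 + (930/2)×35.2 = $2,651.72 + $16,368.00 = $19,019.72.
Excess = $19,019.72 − $13,176.25 = $5,843.48.

Extra cost ≈ $5,843 per year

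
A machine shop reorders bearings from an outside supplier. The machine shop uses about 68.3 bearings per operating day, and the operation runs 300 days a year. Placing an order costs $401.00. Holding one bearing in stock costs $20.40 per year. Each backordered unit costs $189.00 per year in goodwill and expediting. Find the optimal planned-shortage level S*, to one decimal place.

Annual demand D = 68.3 × 300 = 20,490.
With planned backorders, Q* = √(2DS/H) · √((H+B)/B).
√(2DS/H) = √(2 × 20,490 × 401 / 20.4) = 897.518.
√((H+B)/B) = √((20.4+189)/189) = 1.0526.
Q* ≈ 944.714.
S* = Q* · H/(H+B) = 944.714 × 20.4/209.4 ≈ 92.035.

S* ≈ 92.0 bearings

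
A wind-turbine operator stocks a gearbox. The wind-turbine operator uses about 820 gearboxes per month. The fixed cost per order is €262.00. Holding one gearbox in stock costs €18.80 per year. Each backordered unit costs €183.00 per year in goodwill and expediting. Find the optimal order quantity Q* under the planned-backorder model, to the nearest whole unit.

Annual demand D = 820 × 12 = 9,840.
With planned backorders, Q* = √(2DS/H) · √((H+B)/B).
√(2DS/H) = √(2 × 9,840 × 262 / 18.8) = 523.702.
√((H+B)/B) = √((18.8+183)/183) = 1.0501.
Q* ≈ 549.945.

Q* ≈ 550 gearboxes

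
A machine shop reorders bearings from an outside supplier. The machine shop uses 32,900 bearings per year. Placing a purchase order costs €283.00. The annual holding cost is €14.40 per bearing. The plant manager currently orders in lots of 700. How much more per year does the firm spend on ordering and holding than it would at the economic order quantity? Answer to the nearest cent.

EOQ = √(2DS/H) = √(2 × 32,900 × 283 / 14.4) ≈ 1137.17.
Cost at Q* = (D/Q*)S + (Q*/2)H = √(2DSH) ≈ €16,375.23.
Cost at Q = 700: (32,900/700)×283 + (700/2)×14.4 = €13,301.00 + €5,040.00 = €18,341.00.
Excess = €18,341.00 − €16,375.23 = €1,965.77.

Extra cost ≈ €1,965.77 per year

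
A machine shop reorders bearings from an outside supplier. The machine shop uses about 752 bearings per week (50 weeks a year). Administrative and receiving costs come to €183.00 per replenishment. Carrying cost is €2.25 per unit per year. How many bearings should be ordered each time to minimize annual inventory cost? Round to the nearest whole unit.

Q* ≈ 2,473 bearings

Annual demand D = 752 × 50 = 37,600.
EOQ = √(2DS / H) = √(2 × 37,600 × 183 / 2.25).
= √(13,761,600 / 2.25) = √6,116,266.6667 ≈ 2473.109.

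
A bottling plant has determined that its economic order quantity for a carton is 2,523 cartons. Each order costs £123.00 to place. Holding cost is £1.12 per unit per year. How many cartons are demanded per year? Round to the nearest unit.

D ≈ 28,981 cartons per year

Invert the EOQ relation Q*² = 2DS/H.
From Q* = √(2DS/H): D = Q*²H / (2S) = 2,523² × 1.12 / (2 × 123) = 28981.270.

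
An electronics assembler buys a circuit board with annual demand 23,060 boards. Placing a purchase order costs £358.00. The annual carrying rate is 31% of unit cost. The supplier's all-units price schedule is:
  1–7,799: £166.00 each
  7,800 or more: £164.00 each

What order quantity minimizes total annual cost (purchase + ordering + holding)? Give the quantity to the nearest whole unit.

Q* ≈ 566 boards

Holding cost per unit per year at price C is H = 0.31·C.
For each price level, check whether its EOQ is feasible; otherwise the best quantity at that price is the breakpoint.
EOQ at £166.00 = 566.4 (feasible in tier 1): TC = 23,060×£166.00 + (23,060/566.4)×358 + (566.4/2)×0.31×£166.00 = £3,857,108.83.
EOQ at £164.00 = 569.9 < 7800, so use break Q=7800: TC = 23,060×£164.00 + (23,060/7800.0)×358 + (7800.0/2)×0.31×£164.00 = £3,981,174.39.
Lowest total cost is £3,857,108.83 at Q = 566.4.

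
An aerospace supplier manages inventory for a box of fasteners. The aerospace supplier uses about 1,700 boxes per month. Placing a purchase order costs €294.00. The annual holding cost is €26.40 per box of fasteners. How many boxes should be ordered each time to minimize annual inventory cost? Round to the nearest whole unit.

Q* ≈ 674 boxes

Annual demand D = 1,700 × 12 = 20,400.
EOQ = √(2DS / H) = √(2 × 20,400 × 294 / 26.4).
= √(11,995,200 / 26.4) = √454,363.6364 ≈ 674.065.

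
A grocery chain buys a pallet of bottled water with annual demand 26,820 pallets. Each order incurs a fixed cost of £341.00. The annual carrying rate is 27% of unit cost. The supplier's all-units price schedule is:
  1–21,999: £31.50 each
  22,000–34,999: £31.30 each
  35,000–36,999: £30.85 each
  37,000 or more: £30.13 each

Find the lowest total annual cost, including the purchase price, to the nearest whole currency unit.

TC* ≈ £857,303

Holding cost per unit per year at price C is H = 0.27·C.
For each price level, check whether its EOQ is feasible; otherwise the best quantity at that price is the breakpoint.
EOQ at £31.50 = 1466.5 (feasible in tier 1): TC = 26,820×£31.50 + (26,820/1466.5)×341 + (1466.5/2)×0.27×£31.50 = £857,302.65.
EOQ at £31.30 = 1471.2 < 22000, so use break Q=22000: TC = 26,820×£31.30 + (26,820/22000.0)×341 + (22000.0/2)×0.27×£31.30 = £932,842.71.
EOQ at £30.85 = 1481.9 < 35000, so use break Q=35000: TC = 26,820×£30.85 + (26,820/35000.0)×341 + (35000.0/2)×0.27×£30.85 = £973,424.55.
EOQ at £30.13 = 1499.5 < 37000, so use break Q=37000: TC = 26,820×£30.13 + (26,820/37000.0)×341 + (37000.0/2)×0.27×£30.13 = £958,833.13.
Lowest total cost among the candidates is at Q = 1466.5.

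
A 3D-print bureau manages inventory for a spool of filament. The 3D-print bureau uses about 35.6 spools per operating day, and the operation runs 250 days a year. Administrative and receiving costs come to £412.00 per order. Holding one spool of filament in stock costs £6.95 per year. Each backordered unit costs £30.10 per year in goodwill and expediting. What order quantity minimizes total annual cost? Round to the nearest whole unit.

Q* ≈ 1,140 spools

Annual demand D = 35.6 × 250 = 8,900.
With planned backorders, Q* = √(2DS/H) · √((H+B)/B).
√(2DS/H) = √(2 × 8,900 × 412 / 6.95) = 1027.226.
√((H+B)/B) = √((6.95+30.1)/30.1) = 1.1095.
Q* ≈ 1139.665.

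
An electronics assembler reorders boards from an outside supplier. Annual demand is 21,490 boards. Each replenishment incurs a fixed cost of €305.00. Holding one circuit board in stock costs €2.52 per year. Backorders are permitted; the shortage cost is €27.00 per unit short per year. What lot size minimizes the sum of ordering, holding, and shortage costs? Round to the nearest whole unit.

Q* ≈ 2,385 boards

With planned backorders, Q* = √(2DS/H) · √((H+B)/B).
√(2DS/H) = √(2 × 21,490 × 305 / 2.52) = 2280.777.
√((H+B)/B) = √((2.52+27)/27) = 1.0456.
Q* ≈ 2384.839.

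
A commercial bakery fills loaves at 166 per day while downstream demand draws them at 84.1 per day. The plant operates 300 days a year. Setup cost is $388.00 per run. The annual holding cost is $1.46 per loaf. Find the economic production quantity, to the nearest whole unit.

Annual demand D = 84.1 × 300 = 25,230.
Production build-up factor (1 − d/p) = 1 − 84.1/166 = 0.4934.
Q* = √(2DS / (H(1 − d/p))) = √(2 × 25,230 × 388 / (1.46 × 0.4934)).
= √(19,578,480 / 0.7203) ≈ 5213.449.

Q* ≈ 5,213 loaves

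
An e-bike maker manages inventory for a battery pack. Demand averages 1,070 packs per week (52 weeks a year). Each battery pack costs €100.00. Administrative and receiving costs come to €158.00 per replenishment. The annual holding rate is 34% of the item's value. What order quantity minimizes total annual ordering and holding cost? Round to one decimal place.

Annual demand D = 1,070 × 52 = 55,640.
Holding cost H = 0.34 × €100.00 = €34.0000 per unit per year.
EOQ = √(2DS / H) = √(2 × 55,640 × 158 / 34).
= √(17,582,240 / 34) = √517,124.7059 ≈ 719.114.

Q* ≈ 719.1 packs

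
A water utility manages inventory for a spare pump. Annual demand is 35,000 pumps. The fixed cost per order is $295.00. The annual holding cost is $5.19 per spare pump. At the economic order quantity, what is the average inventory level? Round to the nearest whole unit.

The optimal lot size = √(2DS/H) = √(2 × 35,000 × 295 / 5.19) ≈ 1994.69.
Average inventory = Q*/2 ≈ 1994.69 / 2 = 997.347.

Average inventory ≈ 997 pumps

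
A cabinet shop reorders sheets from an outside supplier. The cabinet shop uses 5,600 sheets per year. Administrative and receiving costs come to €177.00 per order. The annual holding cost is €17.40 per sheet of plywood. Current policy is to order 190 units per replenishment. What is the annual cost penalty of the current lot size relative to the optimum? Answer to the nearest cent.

Extra cost ≈ €996.70 per year

EOQ = √(2DS/H) = √(2 × 5,600 × 177 / 17.4) ≈ 337.54.
Cost at Q* = (D/Q*)S + (Q*/2)H = √(2DSH) ≈ €5,873.14.
Cost at Q = 190: (5,600/190)×177 + (190/2)×17.4 = €5,216.84 + €1,653.00 = €6,869.84.
Excess = €6,869.84 − €5,873.14 = €996.70.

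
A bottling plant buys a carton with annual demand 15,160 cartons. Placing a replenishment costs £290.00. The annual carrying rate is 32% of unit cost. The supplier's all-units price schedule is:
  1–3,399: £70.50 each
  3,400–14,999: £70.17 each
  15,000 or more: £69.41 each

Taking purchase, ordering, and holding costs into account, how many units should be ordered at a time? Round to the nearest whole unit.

Holding cost per unit per year at price C is H = 0.32·C.
For each price level, check whether its EOQ is feasible; otherwise the best quantity at that price is the breakpoint.
EOQ at £70.50 = 624.3 (feasible in tier 1): TC = 15,160×£70.50 + (15,160/624.3)×290 + (624.3/2)×0.32×£70.50 = £1,082,864.23.
EOQ at £70.17 = 625.8 < 3400, so use break Q=3400: TC = 15,160×£70.17 + (15,160/3400.0)×290 + (3400.0/2)×0.32×£70.17 = £1,103,242.74.
EOQ at £69.41 = 629.2 < 15000, so use break Q=15000: TC = 15,160×£69.41 + (15,160/15000.0)×290 + (15000.0/2)×0.32×£69.41 = £1,219,132.69.
Lowest total cost is £1,082,864.23 at Q = 624.3.

Q* ≈ 624 cartons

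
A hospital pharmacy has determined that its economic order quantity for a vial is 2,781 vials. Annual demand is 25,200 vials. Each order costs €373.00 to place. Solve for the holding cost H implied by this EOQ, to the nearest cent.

H ≈ €2.43

The basic EOQ model gives Q* = √(2DS/H); rearrange for the unknown.
From Q* = √(2DS/H): H = 2DS / Q*² = 2 × 25,200 × 373 / 2,781² = 2.4307.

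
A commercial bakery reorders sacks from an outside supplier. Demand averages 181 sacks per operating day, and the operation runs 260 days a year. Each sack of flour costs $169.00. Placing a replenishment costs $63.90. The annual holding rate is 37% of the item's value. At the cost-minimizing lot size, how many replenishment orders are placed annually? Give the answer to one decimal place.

Annual demand D = 181 × 260 = 47,060.
Holding cost H = 0.37 × $169.00 = $62.5300 per unit per year.
Q* = √(2DS/H) = √(2 × 47,060 × 63.9 / 62.53) ≈ 310.13.
Orders per year = D / Q* = 47,060 / 310.13 ≈ 151.742.

N ≈ 151.7 orders per year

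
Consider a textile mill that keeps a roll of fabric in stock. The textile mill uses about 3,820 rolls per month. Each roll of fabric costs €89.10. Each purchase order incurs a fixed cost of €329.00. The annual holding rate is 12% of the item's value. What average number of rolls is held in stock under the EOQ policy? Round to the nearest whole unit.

Average inventory ≈ 840 rolls

Annual demand D = 3,820 × 12 = 45,840.
Holding cost H = 0.12 × €89.10 = €10.6920 per unit per year.
Q* = √(2DS/H) = √(2 × 45,840 × 329 / 10.692) ≈ 1679.60.
Average inventory = Q*/2 ≈ 1679.60 / 2 = 839.800.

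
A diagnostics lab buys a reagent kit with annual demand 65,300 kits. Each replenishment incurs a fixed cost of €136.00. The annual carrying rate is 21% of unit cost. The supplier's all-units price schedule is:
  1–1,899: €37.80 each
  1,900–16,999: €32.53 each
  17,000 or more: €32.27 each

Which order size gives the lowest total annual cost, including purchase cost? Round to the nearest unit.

Holding cost per unit per year at price C is H = 0.21·C.
Evaluate total cost at each tier's feasible EOQ or, if the EOQ is below the tier, at the tier's minimum quantity.
EOQ at €37.80 = 1495.8 (feasible in tier 1): TC = 65,300×€37.80 + (65,300/1495.8)×136 + (1495.8/2)×0.21×€37.80 = €2,480,213.99.
EOQ at €32.53 = 1612.5 < 1900, so use break Q=1900: TC = 65,300×€32.53 + (65,300/1900.0)×136 + (1900.0/2)×0.21×€32.53 = €2,135,372.84.
EOQ at €32.27 = 1618.9 < 17000, so use break Q=17000: TC = 65,300×€32.27 + (65,300/17000.0)×136 + (17000.0/2)×0.21×€32.27 = €2,165,355.35.
Lowest total cost is €2,135,372.84 at Q = 1900.0.

Q* ≈ 1,900 kits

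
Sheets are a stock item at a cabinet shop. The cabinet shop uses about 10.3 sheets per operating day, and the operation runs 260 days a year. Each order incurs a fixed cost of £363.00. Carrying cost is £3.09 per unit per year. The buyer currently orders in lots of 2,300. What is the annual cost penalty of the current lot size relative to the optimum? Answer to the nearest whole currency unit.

Annual demand D = 10.3 × 260 = 2,678.
EOQ = √(2DS/H) = √(2 × 2,678 × 363 / 3.09) ≈ 793.22.
Cost at Q* = (D/Q*)S + (Q*/2)H = √(2DSH) ≈ £2,451.05.
Cost at Q = 2,300: (2,678/2,300)×363 + (2,300/2)×3.09 = £422.66 + £3,553.50 = £3,976.16.
Excess = £3,976.16 − £2,451.05 = £1,525.10.

Extra cost ≈ £1,525 per year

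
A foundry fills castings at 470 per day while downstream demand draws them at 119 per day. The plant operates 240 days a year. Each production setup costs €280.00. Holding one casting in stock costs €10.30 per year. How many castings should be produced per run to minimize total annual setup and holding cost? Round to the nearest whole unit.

Annual demand D = 119 × 240 = 28,560.
Production build-up factor (1 − d/p) = 1 − 119/470 = 0.7468.
Q* = √(2DS / (H(1 − d/p))) = √(2 × 28,560 × 280 / (10.3 × 0.7468)).
= √(15,993,600 / 7.6921) ≈ 1441.949.

Q* ≈ 1,442 castings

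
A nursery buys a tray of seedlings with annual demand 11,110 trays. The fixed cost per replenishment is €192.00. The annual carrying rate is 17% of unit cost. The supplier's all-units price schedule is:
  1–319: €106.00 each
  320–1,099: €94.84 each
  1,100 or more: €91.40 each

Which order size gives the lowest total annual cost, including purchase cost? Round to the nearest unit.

Q* ≈ 1,100 trays

Holding cost per unit per year at price C is H = 0.17·C.
For each price level, check whether its EOQ is feasible; otherwise the best quantity at that price is the breakpoint.
Tier 1 (€106.00): EOQ = 486.6 exceeds tier's upper bound 319, so this tier is dominated.
EOQ at €94.84 = 514.4 (feasible in tier 2): TC = 11,110×€94.84 + (11,110/514.4)×192 + (514.4/2)×0.17×€94.84 = €1,061,966.00.
EOQ at €91.40 = 524.0 < 1100, so use break Q=1100: TC = 11,110×€91.40 + (11,110/1100.0)×192 + (1100.0/2)×0.17×€91.40 = €1,025,939.10.
Lowest total cost is €1,025,939.10 at Q = 1100.0.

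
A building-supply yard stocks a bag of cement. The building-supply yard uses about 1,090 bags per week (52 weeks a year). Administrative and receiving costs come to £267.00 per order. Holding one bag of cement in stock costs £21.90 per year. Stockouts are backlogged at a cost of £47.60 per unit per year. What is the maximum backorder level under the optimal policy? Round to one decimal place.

Annual demand D = 1,090 × 52 = 56,680.
With planned backorders, Q* = √(2DS/H) · √((H+B)/B).
√(2DS/H) = √(2 × 56,680 × 267 / 21.9) = 1175.611.
√((H+B)/B) = √((21.9+47.6)/47.6) = 1.2083.
Q* ≈ 1420.537.
S* = Q* · H/(H+B) = 1420.537 × 21.9/69.5 ≈ 447.622.

S* ≈ 447.6 bags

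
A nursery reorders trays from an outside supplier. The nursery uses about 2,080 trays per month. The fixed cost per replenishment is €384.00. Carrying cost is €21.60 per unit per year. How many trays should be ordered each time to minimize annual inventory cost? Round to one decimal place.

Q* ≈ 942.1 trays

Annual demand D = 2,080 × 12 = 24,960.
EOQ = √(2DS / H) = √(2 × 24,960 × 384 / 21.6).
= √(19,169,280 / 21.6) = √887,466.6667 ≈ 942.054.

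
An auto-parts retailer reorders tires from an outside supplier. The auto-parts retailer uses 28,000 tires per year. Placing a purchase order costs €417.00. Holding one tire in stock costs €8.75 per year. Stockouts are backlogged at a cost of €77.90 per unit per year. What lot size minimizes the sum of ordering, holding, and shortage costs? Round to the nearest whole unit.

Q* ≈ 1,723 tires

With planned backorders, Q* = √(2DS/H) · √((H+B)/B).
√(2DS/H) = √(2 × 28,000 × 417 / 8.75) = 1633.646.
√((H+B)/B) = √((8.75+77.9)/77.9) = 1.0547.
Q* ≈ 1722.954.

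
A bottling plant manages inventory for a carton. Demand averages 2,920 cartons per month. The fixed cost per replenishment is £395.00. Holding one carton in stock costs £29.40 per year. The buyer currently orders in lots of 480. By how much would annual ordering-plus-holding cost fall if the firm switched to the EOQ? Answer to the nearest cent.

Extra cost ≈ £7,363.14 per year

Annual demand D = 2,920 × 12 = 35,040.
EOQ = √(2DS/H) = √(2 × 35,040 × 395 / 29.4) ≈ 970.34.
Cost at Q* = (D/Q*)S + (Q*/2)H = √(2DSH) ≈ £28,527.86.
Cost at Q = 480: (35,040/480)×395 + (480/2)×29.4 = £28,835.00 + £7,056.00 = £35,891.00.
Excess = £35,891.00 − £28,527.86 = £7,363.14.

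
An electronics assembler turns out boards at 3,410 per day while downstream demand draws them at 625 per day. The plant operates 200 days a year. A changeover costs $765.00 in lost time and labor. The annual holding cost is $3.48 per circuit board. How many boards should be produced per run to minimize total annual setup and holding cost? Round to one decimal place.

Q* ≈ 8,203.1 boards

Annual demand D = 625 × 200 = 125,000.
Production build-up factor (1 − d/p) = 1 − 625/3,410 = 0.8167.
Q* = √(2DS / (H(1 − d/p))) = √(2 × 125,000 × 765 / (3.48 × 0.8167)).
= √(191,250,000 / 2.8422) ≈ 8203.056.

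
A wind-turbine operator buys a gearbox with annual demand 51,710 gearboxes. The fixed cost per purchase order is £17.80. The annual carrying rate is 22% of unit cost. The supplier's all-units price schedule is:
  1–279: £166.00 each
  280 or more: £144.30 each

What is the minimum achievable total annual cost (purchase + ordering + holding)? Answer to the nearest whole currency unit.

Holding cost per unit per year at price C is H = 0.22·C.
Evaluate total cost at each tier's feasible EOQ or, if the EOQ is below the tier, at the tier's minimum quantity.
EOQ at £166.00 = 224.5 (feasible in tier 1): TC = 51,710×£166.00 + (51,710/224.5)×17.8 + (224.5/2)×0.22×£166.00 = £8,592,059.32.
EOQ at £144.30 = 240.8 < 280, so use break Q=280: TC = 51,710×£144.30 + (51,710/280.0)×17.8 + (280.0/2)×0.22×£144.30 = £7,469,484.72.
Lowest total cost among the candidates is at Q = 280.0.

TC* ≈ £7,469,485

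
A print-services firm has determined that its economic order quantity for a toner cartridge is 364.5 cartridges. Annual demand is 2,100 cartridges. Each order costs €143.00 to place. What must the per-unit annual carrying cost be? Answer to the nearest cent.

H ≈ €4.52

Squaring Q* = √(2DS/H) gives Q*² = 2DS/H.
From Q* = √(2DS/H): H = 2DS / Q*² = 2 × 2,100 × 143 / 364.5² = 4.5205.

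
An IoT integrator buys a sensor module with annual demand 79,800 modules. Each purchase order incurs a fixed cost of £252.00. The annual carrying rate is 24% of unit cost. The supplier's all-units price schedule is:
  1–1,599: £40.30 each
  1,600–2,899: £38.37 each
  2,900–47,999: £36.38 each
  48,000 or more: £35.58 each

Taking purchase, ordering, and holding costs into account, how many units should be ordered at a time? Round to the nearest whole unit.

Q* ≈ 2,900 modules

Holding cost per unit per year at price C is H = 0.24·C.
Evaluate total cost at each tier's feasible EOQ or, if the EOQ is below the tier, at the tier's minimum quantity.
Tier 1 (£40.30): EOQ = 2039.2 exceeds tier's upper bound 1599, so this tier is dominated.
EOQ at £38.37 = 2089.9 (feasible in tier 2): TC = 79,800×£38.37 + (79,800/2089.9)×252 + (2089.9/2)×0.24×£38.37 = £3,081,171.01.
EOQ at £36.38 = 2146.2 < 2900, so use break Q=2900: TC = 79,800×£36.38 + (79,800/2900.0)×252 + (2900.0/2)×0.24×£36.38 = £2,922,718.58.
EOQ at £35.58 = 2170.2 < 48000, so use break Q=48000: TC = 79,800×£35.58 + (79,800/48000.0)×252 + (48000.0/2)×0.24×£35.58 = £3,044,643.75.
Lowest total cost is £2,922,718.58 at Q = 2900.0.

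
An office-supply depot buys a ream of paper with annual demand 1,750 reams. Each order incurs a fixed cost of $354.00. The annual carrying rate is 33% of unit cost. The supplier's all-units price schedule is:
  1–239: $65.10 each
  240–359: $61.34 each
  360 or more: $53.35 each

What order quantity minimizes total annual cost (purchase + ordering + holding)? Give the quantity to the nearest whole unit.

Holding cost per unit per year at price C is H = 0.33·C.
Candidates are each tier's EOQ (if it falls in that tier) and each price-break quantity.
Tier 1 ($65.10): EOQ = 240.2 exceeds tier's upper bound 239, so this tier is dominated.
EOQ at $61.34 = 247.4 (feasible in tier 2): TC = 1,750×$61.34 + (1,750/247.4)×354 + (247.4/2)×0.33×$61.34 = $112,353.00.
EOQ at $53.35 = 265.3 < 360, so use break Q=360: TC = 1,750×$53.35 + (1,750/360.0)×354 + (360.0/2)×0.33×$53.35 = $98,252.32.
Lowest total cost is $98,252.32 at Q = 360.0.

Q* ≈ 360 reams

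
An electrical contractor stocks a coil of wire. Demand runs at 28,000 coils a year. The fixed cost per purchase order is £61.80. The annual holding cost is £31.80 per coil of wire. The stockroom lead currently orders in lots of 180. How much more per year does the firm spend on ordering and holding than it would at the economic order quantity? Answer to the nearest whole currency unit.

Extra cost ≈ £1,985 per year

EOQ = √(2DS/H) = √(2 × 28,000 × 61.8 / 31.8) ≈ 329.89.
Cost at Q* = (D/Q*)S + (Q*/2)H = √(2DSH) ≈ £10,490.64.
Cost at Q = 180: (28,000/180)×61.8 + (180/2)×31.8 = £9,613.33 + £2,862.00 = £12,475.33.
Excess = £12,475.33 − £10,490.64 = £1,984.70.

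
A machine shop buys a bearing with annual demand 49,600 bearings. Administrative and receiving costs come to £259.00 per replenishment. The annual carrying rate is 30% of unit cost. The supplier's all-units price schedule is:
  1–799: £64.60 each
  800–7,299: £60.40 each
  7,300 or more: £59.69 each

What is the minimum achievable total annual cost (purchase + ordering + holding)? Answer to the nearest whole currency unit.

Holding cost per unit per year at price C is H = 0.30·C.
Evaluate total cost at each tier's feasible EOQ or, if the EOQ is below the tier, at the tier's minimum quantity.
Tier 1 (£64.60): EOQ = 1151.4 exceeds tier's upper bound 799, so this tier is dominated.
EOQ at £60.40 = 1190.8 (feasible in tier 2): TC = 49,600×£60.40 + (49,600/1190.8)×259 + (1190.8/2)×0.30×£60.40 = £3,017,416.69.
EOQ at £59.69 = 1197.8 < 7300, so use break Q=7300: TC = 49,600×£59.69 + (49,600/7300.0)×259 + (7300.0/2)×0.30×£59.69 = £3,027,744.33.
Lowest total cost among the candidates is at Q = 1190.8.

TC* ≈ £3,017,417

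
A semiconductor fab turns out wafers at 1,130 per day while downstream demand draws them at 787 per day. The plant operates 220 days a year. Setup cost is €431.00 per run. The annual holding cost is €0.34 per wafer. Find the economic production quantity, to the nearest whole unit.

Q* ≈ 38,028 wafers

Annual demand D = 787 × 220 = 173,140.
Production build-up factor (1 − d/p) = 1 − 787/1,130 = 0.3035.
Q* = √(2DS / (H(1 − d/p))) = √(2 × 173,140 × 431 / (0.34 × 0.3035)).
= √(149,246,680 / 0.1032) ≈ 38028.136.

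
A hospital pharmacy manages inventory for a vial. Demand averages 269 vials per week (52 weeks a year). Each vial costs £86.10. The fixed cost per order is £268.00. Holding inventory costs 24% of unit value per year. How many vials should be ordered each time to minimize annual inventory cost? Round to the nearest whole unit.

Annual demand D = 269 × 52 = 13,988.
Holding cost H = 0.24 × £86.10 = £20.6640 per unit per year.
EOQ = √(2DS / H) = √(2 × 13,988 × 268 / 20.664).
= √(7,497,568 / 20.664) = √362,832.3655 ≈ 602.356.

Q* ≈ 602 vials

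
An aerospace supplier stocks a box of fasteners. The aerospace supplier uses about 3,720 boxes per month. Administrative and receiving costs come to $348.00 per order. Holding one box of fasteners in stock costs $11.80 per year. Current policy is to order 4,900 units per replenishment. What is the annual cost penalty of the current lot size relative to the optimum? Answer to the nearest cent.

Annual demand D = 3,720 × 12 = 44,640.
EOQ = √(2DS/H) = √(2 × 44,640 × 348 / 11.8) ≈ 1622.65.
Cost at Q* = (D/Q*)S + (Q*/2)H = √(2DSH) ≈ $19,147.31.
Cost at Q = 4,900: (44,640/4,900)×348 + (4,900/2)×11.8 = $3,170.35 + $28,910.00 = $32,080.35.
Excess = $32,080.35 − $19,147.31 = $12,933.04.

Extra cost ≈ $12,933.04 per year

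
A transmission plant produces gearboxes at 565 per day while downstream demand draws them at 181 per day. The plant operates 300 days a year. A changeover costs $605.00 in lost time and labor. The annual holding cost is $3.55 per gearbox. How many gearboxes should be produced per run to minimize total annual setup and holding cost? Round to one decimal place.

Annual demand D = 181 × 300 = 54,300.
Production build-up factor (1 − d/p) = 1 − 181/565 = 0.6796.
Q* = √(2DS / (H(1 − d/p))) = √(2 × 54,300 × 605 / (3.55 × 0.6796)).
= √(65,703,000 / 2.4127) ≈ 5218.396.

Q* ≈ 5,218.4 gearboxes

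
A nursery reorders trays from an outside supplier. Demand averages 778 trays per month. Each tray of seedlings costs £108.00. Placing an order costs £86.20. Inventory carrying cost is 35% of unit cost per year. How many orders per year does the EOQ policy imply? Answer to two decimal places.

N ≈ 45.24 orders per year

Annual demand D = 778 × 12 = 9,336.
Holding cost H = 0.35 × £108.00 = £37.8000 per unit per year.
Q* = √(2DS/H) = √(2 × 9,336 × 86.2 / 37.8) ≈ 206.35.
Orders per year = D / Q* = 9,336 / 206.35 ≈ 45.244.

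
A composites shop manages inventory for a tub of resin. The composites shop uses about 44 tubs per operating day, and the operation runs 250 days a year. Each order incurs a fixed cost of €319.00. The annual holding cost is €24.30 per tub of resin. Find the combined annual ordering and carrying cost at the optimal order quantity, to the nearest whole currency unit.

TC* ≈ €13,059

Annual demand D = 44 × 250 = 11,000.
EOQ = √(2DS/H) = √(2 × 11,000 × 319 / 24.3) ≈ 537.41.
At Q*, ordering cost (D/Q*)S equals holding cost (Q*/2)H, each = √(DSH/2).
Minimum total = √(2DSH) = √(2 × 11,000 × 319 × 24.3) ≈ 13058.997.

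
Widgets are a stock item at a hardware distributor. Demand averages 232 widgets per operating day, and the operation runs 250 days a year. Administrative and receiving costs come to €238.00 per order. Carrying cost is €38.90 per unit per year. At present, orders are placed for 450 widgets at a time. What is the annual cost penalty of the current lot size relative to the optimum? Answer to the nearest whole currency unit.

Annual demand D = 232 × 250 = 58,000.
EOQ = √(2DS/H) = √(2 × 58,000 × 238 / 38.9) ≈ 842.45.
Cost at Q* = (D/Q*)S + (Q*/2)H = √(2DSH) ≈ €32,771.19.
Cost at Q = 450: (58,000/450)×238 + (450/2)×38.9 = €30,675.56 + €8,752.50 = €39,428.06.
Excess = €39,428.06 − €32,771.19 = €6,656.86.

Extra cost ≈ €6,657 per year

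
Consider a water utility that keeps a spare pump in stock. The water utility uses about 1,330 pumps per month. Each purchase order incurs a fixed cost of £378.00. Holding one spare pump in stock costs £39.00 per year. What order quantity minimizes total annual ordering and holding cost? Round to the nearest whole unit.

Q* ≈ 556 pumps

Annual demand D = 1,330 × 12 = 15,960.
EOQ = √(2DS / H) = √(2 × 15,960 × 378 / 39).
= √(12,065,760 / 39) = √309,378.4615 ≈ 556.218.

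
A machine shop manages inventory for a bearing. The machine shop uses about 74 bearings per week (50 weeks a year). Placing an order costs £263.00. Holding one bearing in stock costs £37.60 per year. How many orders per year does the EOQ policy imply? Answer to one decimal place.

N ≈ 16.3 orders per year

Annual demand D = 74 × 50 = 3,700.
The optimal lot size = √(2DS/H) = √(2 × 3,700 × 263 / 37.6) ≈ 227.51.
Orders per year = D / Q* = 3,700 / 227.51 ≈ 16.263.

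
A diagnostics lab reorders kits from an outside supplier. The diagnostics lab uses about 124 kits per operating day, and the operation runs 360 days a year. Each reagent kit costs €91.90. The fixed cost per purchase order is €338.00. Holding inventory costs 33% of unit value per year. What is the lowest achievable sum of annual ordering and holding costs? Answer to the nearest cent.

TC* ≈ €30,251.73

Annual demand D = 124 × 360 = 44,640.
Holding cost H = 0.33 × €91.90 = €30.3270 per unit per year.
Q* = √(2DS/H) = √(2 × 44,640 × 338 / 30.327) ≈ 997.52.
At the optimum the two cost components are equal, so total cost = 2·(Q*/2)H = Q*·H.
Minimum total = √(2DSH) = √(2 × 44,640 × 338 × 30.327) ≈ 30251.727.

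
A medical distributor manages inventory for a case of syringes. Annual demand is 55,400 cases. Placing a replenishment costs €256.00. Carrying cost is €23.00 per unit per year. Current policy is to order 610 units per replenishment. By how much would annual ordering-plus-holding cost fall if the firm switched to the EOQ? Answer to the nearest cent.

EOQ = √(2DS/H) = √(2 × 55,400 × 256 / 23) ≈ 1110.52.
Cost at Q* = (D/Q*)S + (Q*/2)H = √(2DSH) ≈ €25,541.93.
Cost at Q = 610: (55,400/610)×256 + (610/2)×23 = €23,249.84 + €7,015.00 = €30,264.84.
Excess = €30,264.84 − €25,541.93 = €4,722.90.

Extra cost ≈ €4,722.90 per year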